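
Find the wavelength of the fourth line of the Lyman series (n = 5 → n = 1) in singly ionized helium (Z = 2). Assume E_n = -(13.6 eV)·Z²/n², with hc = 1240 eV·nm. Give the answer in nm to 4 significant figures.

The Lyman series terminates on n_f = 1; the fourth line has n_i = 1+4 = 5.
ΔE = 54.40 × (1/1² − 1/5²) = 52.22 eV.
λ = 1240 / 52.22 = 23.74 nm.

23.74 nm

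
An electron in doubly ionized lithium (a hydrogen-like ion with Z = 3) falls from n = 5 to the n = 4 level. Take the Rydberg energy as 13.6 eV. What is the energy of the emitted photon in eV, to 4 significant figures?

The Bohr energies scale as Z², so for Z = 3: E_n = −122.4/n² eV.
E_5 = −122.4/25 = −4.896 eV and E_4 = −122.4/16 = −7.650 eV.
The photon energy is |E_5 − E_4| = 2.754 eV.

2.754 eV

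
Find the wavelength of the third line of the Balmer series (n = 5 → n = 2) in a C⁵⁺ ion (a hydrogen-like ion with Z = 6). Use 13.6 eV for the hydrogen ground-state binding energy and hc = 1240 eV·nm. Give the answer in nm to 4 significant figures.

The Balmer series terminates on n_f = 2; the third line has n_i = 2+3 = 5.
ΔE = 489.6 × (1/2² − 1/5²) = 102.8 eV.
λ = 1240 / 102.8 = 12.06 nm.

12.06 nm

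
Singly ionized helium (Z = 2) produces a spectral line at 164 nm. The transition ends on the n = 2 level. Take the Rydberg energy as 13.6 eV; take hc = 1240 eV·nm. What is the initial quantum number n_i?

The photon energy is ΔE = hc/λ = 1240 / 164 = 7.561 eV.
With Z = 2, ΔE = 54.40 × (1/n_f² − 1/n_i²), so 1/n_f² − 1/n_i² = 0.1390.
With n_f = 2: 1/n_i² = 1/4 − 0.1390 = 0.1110, so n_i ≈ 3.00.

n_i = 3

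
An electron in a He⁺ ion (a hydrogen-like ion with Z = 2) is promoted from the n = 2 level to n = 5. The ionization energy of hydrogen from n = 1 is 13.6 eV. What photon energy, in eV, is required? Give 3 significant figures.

The Bohr energies scale as Z², so for Z = 2: E_n = −54.40/n² eV.
E_5 = −54.40/25 = −2.176 eV and E_2 = −54.40/4 = −13.60 eV.
The photon energy is |E_5 − E_2| = 11.4 eV.

11.4 eV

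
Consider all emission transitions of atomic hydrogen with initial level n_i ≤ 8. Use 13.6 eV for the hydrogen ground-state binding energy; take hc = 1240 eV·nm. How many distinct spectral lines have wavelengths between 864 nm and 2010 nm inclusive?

Enumerate all n_i → n_f pairs with 1 ≤ n_f < n_i ≤ 8 and compute λ = 1240 / [13.6·1·(1/n_f² − 1/n_i²)].
Lines falling in [864, 2010] nm: 8→3 (954.9 nm), 7→3 (1005 nm), 6→3 (1094 nm), 5→3 (1282 nm), 4→3 (1876 nm), 8→4 (1945 nm).

6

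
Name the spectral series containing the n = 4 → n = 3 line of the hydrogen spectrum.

Paschen

The series is set by the lower level: n_f = 3 is the Paschen series.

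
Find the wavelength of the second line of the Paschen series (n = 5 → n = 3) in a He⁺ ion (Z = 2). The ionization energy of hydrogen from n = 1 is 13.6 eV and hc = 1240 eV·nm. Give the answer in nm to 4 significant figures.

320.5 nm

The Paschen series terminates on n_f = 3; the second line has n_i = 3+2 = 5.
ΔE = 54.40 × (1/3² − 1/5²) = 3.868 eV.
λ = 1240 / 3.868 = 320.5 nm.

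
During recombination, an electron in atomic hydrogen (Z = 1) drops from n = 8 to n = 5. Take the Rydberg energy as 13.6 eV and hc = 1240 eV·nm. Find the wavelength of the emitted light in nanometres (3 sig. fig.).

ΔE = 13.60 × (1/5² − 1/8²) = 13.60 × 0.02438 = 0.3315 eV.
λ = hc/ΔE = 1240 / 0.3315 = 3740 nm.
This line belongs to the Pfund series.

3740 nm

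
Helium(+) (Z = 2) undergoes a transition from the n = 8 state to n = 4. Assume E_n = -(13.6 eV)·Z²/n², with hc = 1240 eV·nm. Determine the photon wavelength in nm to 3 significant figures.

486 nm

For Z = 2 the level energies scale as Z², so the effective Rydberg energy is 13.6 × 4 = 54.40 eV.
ΔE = 54.40 × (1/4² − 1/8²) = 54.40 × 0.04688 = 2.550 eV.
λ = hc/ΔE = 1240 / 2.550 = 486 nm.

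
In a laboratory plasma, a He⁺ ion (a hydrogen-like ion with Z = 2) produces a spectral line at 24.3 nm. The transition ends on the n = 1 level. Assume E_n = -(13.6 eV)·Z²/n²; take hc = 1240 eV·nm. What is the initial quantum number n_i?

n_i = 4

The photon energy is ΔE = hc/λ = 1240 / 24.3 = 51.03 eV.
With Z = 2, ΔE = 54.40 × (1/n_f² − 1/n_i²), so 1/n_f² − 1/n_i² = 0.9380.
With n_f = 1: 1/n_i² = 1/1 − 0.9380 = 0.06197, so n_i ≈ 4.02.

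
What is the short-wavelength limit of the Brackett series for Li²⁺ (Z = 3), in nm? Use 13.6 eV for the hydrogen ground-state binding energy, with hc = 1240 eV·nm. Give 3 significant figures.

162 nm

The Brackett series has lower level n_f = 4; the series limit corresponds to n_i → ∞.
ΔE_max = 13.6 × 9 / 4² = 7.650 eV.
λ_min = 1240 / 7.650 = 162 nm.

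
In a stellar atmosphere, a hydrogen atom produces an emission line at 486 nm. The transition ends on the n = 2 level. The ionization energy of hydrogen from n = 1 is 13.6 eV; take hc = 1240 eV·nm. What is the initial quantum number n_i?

The photon energy is ΔE = hc/λ = 1240 / 486 = 2.551 eV.
With Z = 1, ΔE = 13.60 × (1/n_f² − 1/n_i²), so 1/n_f² − 1/n_i² = 0.1876.
With n_f = 2: 1/n_i² = 1/4 − 0.1876 = 0.06239, so n_i ≈ 4.00.

n_i = 4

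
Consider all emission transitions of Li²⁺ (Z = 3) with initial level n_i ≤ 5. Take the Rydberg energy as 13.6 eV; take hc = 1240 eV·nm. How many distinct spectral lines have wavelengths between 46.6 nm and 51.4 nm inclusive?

1

Enumerate all n_i → n_f pairs with 1 ≤ n_f < n_i ≤ 5 and compute λ = 1240 / [13.6·9·(1/n_f² − 1/n_i²)].
Lines falling in [46.6, 51.4] nm: 5→2 (48.24 nm).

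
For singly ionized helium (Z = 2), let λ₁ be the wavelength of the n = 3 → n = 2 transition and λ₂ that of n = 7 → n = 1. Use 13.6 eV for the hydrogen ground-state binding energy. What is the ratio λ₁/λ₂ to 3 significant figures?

λ ∝ 1/ΔE ∝ 1/(1/n_f² − 1/n_i²), and the Z² and hc factors cancel in the ratio.
λ₁/λ₂ = (1/1² − 1/7²)/(1/2² − 1/3²) = 0.9796/0.1389 = 7.05.

7.05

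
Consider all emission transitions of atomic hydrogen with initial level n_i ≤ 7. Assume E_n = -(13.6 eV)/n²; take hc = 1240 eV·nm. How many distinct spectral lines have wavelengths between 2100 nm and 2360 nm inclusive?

1

Enumerate all n_i → n_f pairs with 1 ≤ n_f < n_i ≤ 7 and compute λ = 1240 / [13.6·1·(1/n_f² − 1/n_i²)].
Lines falling in [2100, 2360] nm: 7→4 (2166 nm).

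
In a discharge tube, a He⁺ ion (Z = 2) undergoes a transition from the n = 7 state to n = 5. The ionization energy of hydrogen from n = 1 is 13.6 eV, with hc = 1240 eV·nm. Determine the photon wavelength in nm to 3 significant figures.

1160 nm

For Z = 2 the level energies scale as Z², so the effective Rydberg energy is 13.6 × 4 = 54.40 eV.
ΔE = 54.40 × (1/5² − 1/7²) = 54.40 × 0.01959 = 1.066 eV.
λ = hc/ΔE = 1240 / 1.066 = 1160 nm.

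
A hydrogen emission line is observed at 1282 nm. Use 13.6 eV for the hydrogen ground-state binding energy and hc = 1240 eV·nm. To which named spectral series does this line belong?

ΔE = 1240/1282 = 0.9672 eV.
This matches 13.6 × (1/3² − 1/5²), so n_f = 3: the Paschen series.

Paschen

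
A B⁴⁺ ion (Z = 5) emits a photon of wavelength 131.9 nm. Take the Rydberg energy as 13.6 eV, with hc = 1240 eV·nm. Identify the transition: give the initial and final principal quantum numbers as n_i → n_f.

The photon energy is ΔE = hc/λ = 1240 / 131.9 = 9.401 eV.
With Z = 5, ΔE = 340.0 × (1/n_f² − 1/n_i²), so 1/n_f² − 1/n_i² = 0.02765.
Trying n_f = 5 gives 1/n_i² = 0.01235, i.e. n_i ≈ 9; this pair matches.

n_i = 9, n_f = 5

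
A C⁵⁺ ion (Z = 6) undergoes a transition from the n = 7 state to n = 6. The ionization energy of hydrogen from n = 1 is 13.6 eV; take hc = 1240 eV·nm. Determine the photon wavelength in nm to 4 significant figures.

343.7 nm

For Z = 6 the level energies scale as Z², so the effective Rydberg energy is 13.6 × 36 = 489.6 eV.
ΔE = 489.6 × (1/6² − 1/7²) = 489.6 × 0.007370 = 3.608 eV.
λ = hc/ΔE = 1240 / 3.608 = 343.7 nm.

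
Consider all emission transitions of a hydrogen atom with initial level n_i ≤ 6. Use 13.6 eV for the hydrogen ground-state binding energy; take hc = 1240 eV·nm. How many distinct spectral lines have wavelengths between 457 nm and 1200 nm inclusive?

Enumerate all n_i → n_f pairs with 1 ≤ n_f < n_i ≤ 6 and compute λ = 1240 / [13.6·1·(1/n_f² − 1/n_i²)].
Lines falling in [457, 1200] nm: 4→2 (486.3 nm), 3→2 (656.5 nm), 6→3 (1094 nm).

3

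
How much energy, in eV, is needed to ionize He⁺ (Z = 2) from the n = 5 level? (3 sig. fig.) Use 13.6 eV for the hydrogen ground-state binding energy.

2.18 eV

E_n = −13.6 Z²/n² = −54.40/n² eV for Z = 2.
E_5 = −54.40/25 = −2.18 eV, so ionization (to E = 0) requires 2.18 eV.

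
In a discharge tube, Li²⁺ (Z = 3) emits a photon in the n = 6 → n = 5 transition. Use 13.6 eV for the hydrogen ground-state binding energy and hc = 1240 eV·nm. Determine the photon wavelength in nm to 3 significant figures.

For Z = 3 the level energies scale as Z², so the effective Rydberg energy is 13.6 × 9 = 122.4 eV.
ΔE = 122.4 × (1/5² − 1/6²) = 122.4 × 0.01222 = 1.496 eV.
λ = hc/ΔE = 1240 / 1.496 = 829 nm.

829 nm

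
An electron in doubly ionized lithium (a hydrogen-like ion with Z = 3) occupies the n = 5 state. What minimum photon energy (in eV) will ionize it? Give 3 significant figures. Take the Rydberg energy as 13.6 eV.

E_n = −13.6 Z²/n² = −122.4/n² eV for Z = 3.
E_5 = −122.4/25 = −4.90 eV, so ionization (to E = 0) requires 4.90 eV.

4.90 eV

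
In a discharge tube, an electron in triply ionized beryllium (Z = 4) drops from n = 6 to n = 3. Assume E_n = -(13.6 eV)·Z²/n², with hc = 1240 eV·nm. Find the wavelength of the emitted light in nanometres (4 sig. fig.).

For Z = 4 the level energies scale as Z², so the effective Rydberg energy is 13.6 × 16 = 217.6 eV.
ΔE = 217.6 × (1/3² − 1/6²) = 217.6 × 0.08333 = 18.13 eV.
λ = hc/ΔE = 1240 / 18.13 = 68.38 nm.

68.38 nm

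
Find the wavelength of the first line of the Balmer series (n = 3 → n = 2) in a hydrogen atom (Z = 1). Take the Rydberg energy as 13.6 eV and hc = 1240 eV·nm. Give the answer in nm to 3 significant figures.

656 nm

The Balmer series terminates on n_f = 2; the first line has n_i = 2+1 = 3.
ΔE = 13.60 × (1/2² − 1/3²) = 1.889 eV.
λ = 1240 / 1.889 = 656 nm.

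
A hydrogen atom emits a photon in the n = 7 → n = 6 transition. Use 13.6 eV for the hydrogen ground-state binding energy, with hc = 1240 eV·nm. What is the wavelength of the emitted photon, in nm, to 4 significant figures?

ΔE = 13.60 × (1/6² − 1/7²) = 13.60 × 0.007370 = 0.1002 eV.
λ = hc/ΔE = 1240 / 0.1002 = 12370 nm.

12370 nm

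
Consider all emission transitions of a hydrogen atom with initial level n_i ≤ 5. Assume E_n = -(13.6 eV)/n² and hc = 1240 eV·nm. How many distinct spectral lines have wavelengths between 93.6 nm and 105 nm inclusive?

Enumerate all n_i → n_f pairs with 1 ≤ n_f < n_i ≤ 5 and compute λ = 1240 / [13.6·1·(1/n_f² − 1/n_i²)].
Lines falling in [93.6, 105] nm: 5→1 (94.98 nm), 4→1 (97.25 nm), 3→1 (102.6 nm).

3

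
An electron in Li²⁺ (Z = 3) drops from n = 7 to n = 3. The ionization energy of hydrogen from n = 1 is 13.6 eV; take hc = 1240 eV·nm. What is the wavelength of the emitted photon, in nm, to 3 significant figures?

112 nm

For Z = 3 the level energies scale as Z², so the effective Rydberg energy is 13.6 × 9 = 122.4 eV.
ΔE = 122.4 × (1/3² − 1/7²) = 122.4 × 0.09070 = 11.10 eV.
λ = hc/ΔE = 1240 / 11.10 = 112 nm.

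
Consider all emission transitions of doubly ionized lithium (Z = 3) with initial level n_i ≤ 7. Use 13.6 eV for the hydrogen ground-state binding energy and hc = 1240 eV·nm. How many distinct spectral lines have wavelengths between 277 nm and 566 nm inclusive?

3

Enumerate all n_i → n_f pairs with 1 ≤ n_f < n_i ≤ 7 and compute λ = 1240 / [13.6·9·(1/n_f² − 1/n_i²)].
Lines falling in [277, 566] nm: 6→4 (291.8 nm), 5→4 (450.3 nm), 7→5 (517.1 nm).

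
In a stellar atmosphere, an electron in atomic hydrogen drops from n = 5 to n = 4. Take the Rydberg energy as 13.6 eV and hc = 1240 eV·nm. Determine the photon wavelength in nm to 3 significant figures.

ΔE = 13.60 × (1/4² − 1/5²) = 13.60 × 0.02250 = 0.3060 eV.
λ = hc/ΔE = 1240 / 0.3060 = 4050 nm.
This line belongs to the Brackett series.

4050 nm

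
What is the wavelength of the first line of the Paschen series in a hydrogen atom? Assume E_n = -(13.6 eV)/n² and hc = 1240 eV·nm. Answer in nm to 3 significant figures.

The Paschen series terminates on n_f = 3; the first line has n_i = 3+1 = 4.
ΔE = 13.60 × (1/3² − 1/4²) = 0.6611 eV.
λ = 1240 / 0.6611 = 1880 nm.

1880 nm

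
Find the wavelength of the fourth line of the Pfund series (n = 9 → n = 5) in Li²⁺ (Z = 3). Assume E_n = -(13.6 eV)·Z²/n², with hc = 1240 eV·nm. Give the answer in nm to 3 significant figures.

366 nm

The Pfund series terminates on n_f = 5; the fourth line has n_i = 5+4 = 9.
ΔE = 122.4 × (1/5² − 1/9²) = 3.385 eV.
λ = 1240 / 3.385 = 366 nm.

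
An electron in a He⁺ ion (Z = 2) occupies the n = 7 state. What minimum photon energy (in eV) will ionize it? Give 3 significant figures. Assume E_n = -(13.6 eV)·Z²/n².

E_n = −13.6 Z²/n² = −54.40/n² eV for Z = 2.
E_7 = −54.40/49 = −1.11 eV, so ionization (to E = 0) requires 1.11 eV.

1.11 eV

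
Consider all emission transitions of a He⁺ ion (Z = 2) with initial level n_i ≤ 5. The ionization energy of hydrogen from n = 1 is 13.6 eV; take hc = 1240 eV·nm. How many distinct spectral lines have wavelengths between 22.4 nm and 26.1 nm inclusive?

3

Enumerate all n_i → n_f pairs with 1 ≤ n_f < n_i ≤ 5 and compute λ = 1240 / [13.6·4·(1/n_f² − 1/n_i²)].
Lines falling in [22.4, 26.1] nm: 5→1 (23.74 nm), 4→1 (24.31 nm), 3→1 (25.64 nm).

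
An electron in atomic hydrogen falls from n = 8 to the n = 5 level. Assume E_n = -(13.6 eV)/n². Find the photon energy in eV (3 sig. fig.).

0.332 eV

E_8 = −13.60/64 = −0.2125 eV and E_5 = −13.60/25 = −0.5440 eV.
The photon energy is |E_8 − E_5| = 0.332 eV.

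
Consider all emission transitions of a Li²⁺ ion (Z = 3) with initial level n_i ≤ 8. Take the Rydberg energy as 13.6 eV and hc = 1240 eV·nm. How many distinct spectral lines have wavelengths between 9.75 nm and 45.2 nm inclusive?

9

Enumerate all n_i → n_f pairs with 1 ≤ n_f < n_i ≤ 8 and compute λ = 1240 / [13.6·9·(1/n_f² − 1/n_i²)].
Lines falling in [9.75, 45.2] nm: 8→1 (10.29 nm), 7→1 (10.34 nm), 6→1 (10.42 nm), 5→1 (10.55 nm), 4→1 (10.81 nm), 3→1 (11.40 nm), 2→1 (13.51 nm), 8→2 (43.22 nm), 7→2 (44.12 nm).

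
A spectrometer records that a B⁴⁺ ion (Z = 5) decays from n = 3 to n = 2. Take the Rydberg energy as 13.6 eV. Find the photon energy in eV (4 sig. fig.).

47.22 eV

The Bohr energies scale as Z², so for Z = 5: E_n = −340.0/n² eV.
E_3 = −340.0/9 = −37.78 eV and E_2 = −340.0/4 = −85.00 eV.
The photon energy is |E_3 − E_2| = 47.22 eV.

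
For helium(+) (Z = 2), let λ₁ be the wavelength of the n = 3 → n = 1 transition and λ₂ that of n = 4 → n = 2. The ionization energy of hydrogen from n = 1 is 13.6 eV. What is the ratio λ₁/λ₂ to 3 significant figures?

0.211

λ ∝ 1/ΔE ∝ 1/(1/n_f² − 1/n_i²), and the Z² and hc factors cancel in the ratio.
λ₁/λ₂ = (1/2² − 1/4²)/(1/1² − 1/3²) = 0.1875/0.8889 = 0.211.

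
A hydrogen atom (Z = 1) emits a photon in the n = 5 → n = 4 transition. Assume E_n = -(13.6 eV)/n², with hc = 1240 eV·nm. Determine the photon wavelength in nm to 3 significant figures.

4050 nm

ΔE = 13.60 × (1/4² − 1/5²) = 13.60 × 0.02250 = 0.3060 eV.
λ = hc/ΔE = 1240 / 0.3060 = 4050 nm.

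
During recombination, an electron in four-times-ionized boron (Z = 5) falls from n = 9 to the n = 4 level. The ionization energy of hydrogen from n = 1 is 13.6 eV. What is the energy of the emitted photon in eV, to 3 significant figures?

The Bohr energies scale as Z², so for Z = 5: E_n = −340.0/n² eV.
E_9 = −340.0/81 = −4.198 eV and E_4 = −340.0/16 = −21.25 eV.
The photon energy is |E_9 − E_4| = 17.1 eV.

17.1 eV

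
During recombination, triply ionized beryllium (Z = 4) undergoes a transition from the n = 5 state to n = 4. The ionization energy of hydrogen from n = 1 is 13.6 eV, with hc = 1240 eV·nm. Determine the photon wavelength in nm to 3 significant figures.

For Z = 4 the level energies scale as Z², so the effective Rydberg energy is 13.6 × 16 = 217.6 eV.
ΔE = 217.6 × (1/4² − 1/5²) = 217.6 × 0.02250 = 4.896 eV.
λ = hc/ΔE = 1240 / 4.896 = 253 nm.

253 nm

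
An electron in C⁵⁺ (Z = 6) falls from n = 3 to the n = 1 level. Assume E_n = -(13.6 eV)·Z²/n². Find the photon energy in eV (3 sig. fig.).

435 eV

The Bohr energies scale as Z², so for Z = 6: E_n = −489.6/n² eV.
E_3 = −489.6/9 = −54.40 eV and E_1 = −489.6/1 = −489.6 eV.
The photon energy is |E_3 − E_1| = 435 eV.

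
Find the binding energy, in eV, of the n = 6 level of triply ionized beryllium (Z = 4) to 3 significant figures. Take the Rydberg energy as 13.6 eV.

E_n = −13.6 Z²/n² = −217.6/n² eV for Z = 4.
E_6 = −217.6/36 = −6.04 eV, so ionization (to E = 0) requires 6.04 eV.

6.04 eV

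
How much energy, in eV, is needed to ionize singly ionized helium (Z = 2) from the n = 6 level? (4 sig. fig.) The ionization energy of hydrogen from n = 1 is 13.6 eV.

1.511 eV

E_n = −13.6 Z²/n² = −54.40/n² eV for Z = 2.
E_6 = −54.40/36 = −1.511 eV, so ionization (to E = 0) requires 1.511 eV.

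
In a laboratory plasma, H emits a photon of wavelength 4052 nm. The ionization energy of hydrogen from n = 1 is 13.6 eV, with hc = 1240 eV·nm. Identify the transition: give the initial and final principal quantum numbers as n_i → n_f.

The photon energy is ΔE = hc/λ = 1240 / 4052 = 0.3060 eV.
With Z = 1, ΔE = 13.60 × (1/n_f² − 1/n_i²), so 1/n_f² − 1/n_i² = 0.02250.
Trying n_f = 4 gives 1/n_i² = 0.04000, i.e. n_i ≈ 5; this pair matches.

n_i = 5, n_f = 4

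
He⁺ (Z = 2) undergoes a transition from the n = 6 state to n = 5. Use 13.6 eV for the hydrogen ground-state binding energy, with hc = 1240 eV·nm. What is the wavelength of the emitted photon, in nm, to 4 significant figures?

For Z = 2 the level energies scale as Z², so the effective Rydberg energy is 13.6 × 4 = 54.40 eV.
ΔE = 54.40 × (1/5² − 1/6²) = 54.40 × 0.01222 = 0.6649 eV.
λ = hc/ΔE = 1240 / 0.6649 = 1865 nm.

1865 nm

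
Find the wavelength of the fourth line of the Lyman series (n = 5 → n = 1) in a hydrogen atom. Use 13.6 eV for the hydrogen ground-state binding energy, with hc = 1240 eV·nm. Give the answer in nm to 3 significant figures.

The Lyman series terminates on n_f = 1; the fourth line has n_i = 1+4 = 5.
ΔE = 13.60 × (1/1² − 1/5²) = 13.06 eV.
λ = 1240 / 13.06 = 95.0 nm.

95.0 nm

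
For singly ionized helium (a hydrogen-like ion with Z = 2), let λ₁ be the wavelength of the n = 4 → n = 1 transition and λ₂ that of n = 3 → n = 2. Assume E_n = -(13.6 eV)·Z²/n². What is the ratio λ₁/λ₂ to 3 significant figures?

λ ∝ 1/ΔE ∝ 1/(1/n_f² − 1/n_i²), and the Z² and hc factors cancel in the ratio.
λ₁/λ₂ = (1/2² − 1/3²)/(1/1² − 1/4²) = 0.1389/0.9375 = 0.148.

0.148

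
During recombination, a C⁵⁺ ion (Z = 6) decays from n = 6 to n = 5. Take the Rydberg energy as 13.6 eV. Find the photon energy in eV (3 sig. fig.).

5.98 eV

The Bohr energies scale as Z², so for Z = 6: E_n = −489.6/n² eV.
E_6 = −489.6/36 = −13.60 eV and E_5 = −489.6/25 = −19.58 eV.
The photon energy is |E_6 − E_5| = 5.98 eV.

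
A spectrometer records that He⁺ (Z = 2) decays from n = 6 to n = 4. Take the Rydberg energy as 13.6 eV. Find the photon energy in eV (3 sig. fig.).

The Bohr energies scale as Z², so for Z = 2: E_n = −54.40/n² eV.
E_6 = −54.40/36 = −1.511 eV and E_4 = −54.40/16 = −3.400 eV.
The photon energy is |E_6 − E_4| = 1.89 eV.

1.89 eV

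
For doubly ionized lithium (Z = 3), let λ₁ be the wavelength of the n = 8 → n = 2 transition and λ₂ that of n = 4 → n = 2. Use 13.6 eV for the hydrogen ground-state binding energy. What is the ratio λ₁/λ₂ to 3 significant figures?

λ ∝ 1/ΔE ∝ 1/(1/n_f² − 1/n_i²), and the Z² and hc factors cancel in the ratio.
λ₁/λ₂ = (1/2² − 1/4²)/(1/2² − 1/8²) = 0.1875/0.2344 = 0.800.

0.800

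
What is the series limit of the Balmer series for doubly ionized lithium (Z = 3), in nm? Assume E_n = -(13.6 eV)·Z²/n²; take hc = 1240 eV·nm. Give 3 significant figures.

The Balmer series has lower level n_f = 2; the series limit corresponds to n_i → ∞.
ΔE_max = 13.6 × 9 / 2² = 30.60 eV.
λ_min = 1240 / 30.60 = 40.5 nm.

40.5 nm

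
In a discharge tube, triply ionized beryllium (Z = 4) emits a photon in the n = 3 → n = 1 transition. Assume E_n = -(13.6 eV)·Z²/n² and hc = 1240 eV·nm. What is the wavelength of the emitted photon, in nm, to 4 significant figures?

For Z = 4 the level energies scale as Z², so the effective Rydberg energy is 13.6 × 16 = 217.6 eV.
ΔE = 217.6 × (1/1² − 1/3²) = 217.6 × 0.8889 = 193.4 eV.
λ = hc/ΔE = 1240 / 193.4 = 6.411 nm.

6.411 nm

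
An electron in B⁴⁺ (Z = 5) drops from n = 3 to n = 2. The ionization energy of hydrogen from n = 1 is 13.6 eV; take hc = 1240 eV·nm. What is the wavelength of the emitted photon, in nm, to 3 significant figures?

For Z = 5 the level energies scale as Z², so the effective Rydberg energy is 13.6 × 25 = 340.0 eV.
ΔE = 340.0 × (1/2² − 1/3²) = 340.0 × 0.1389 = 47.22 eV.
λ = hc/ΔE = 1240 / 47.22 = 26.3 nm.

26.3 nm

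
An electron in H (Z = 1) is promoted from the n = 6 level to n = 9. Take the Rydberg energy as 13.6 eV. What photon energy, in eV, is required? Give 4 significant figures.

0.2099 eV

E_9 = −13.60/81 = −0.1679 eV and E_6 = −13.60/36 = −0.3778 eV.
The photon energy is |E_9 − E_6| = 0.2099 eV.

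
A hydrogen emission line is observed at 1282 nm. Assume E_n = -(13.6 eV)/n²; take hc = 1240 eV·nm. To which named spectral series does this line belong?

Paschen

ΔE = 1240/1282 = 0.9672 eV.
This matches 13.6 × (1/3² − 1/5²), so n_f = 3: the Paschen series.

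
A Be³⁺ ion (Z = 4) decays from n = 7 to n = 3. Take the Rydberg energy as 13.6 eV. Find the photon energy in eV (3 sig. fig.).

The Bohr energies scale as Z², so for Z = 4: E_n = −217.6/n² eV.
E_7 = −217.6/49 = −4.441 eV and E_3 = −217.6/9 = −24.18 eV.
The photon energy is |E_7 − E_3| = 19.7 eV.

19.7 eV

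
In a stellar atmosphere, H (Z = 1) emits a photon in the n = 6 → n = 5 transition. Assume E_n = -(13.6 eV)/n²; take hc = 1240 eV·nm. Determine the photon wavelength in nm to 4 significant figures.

7460 nm

ΔE = 13.60 × (1/5² − 1/6²) = 13.60 × 0.01222 = 0.1662 eV.
λ = hc/ΔE = 1240 / 0.1662 = 7460 nm.
This line belongs to the Pfund series.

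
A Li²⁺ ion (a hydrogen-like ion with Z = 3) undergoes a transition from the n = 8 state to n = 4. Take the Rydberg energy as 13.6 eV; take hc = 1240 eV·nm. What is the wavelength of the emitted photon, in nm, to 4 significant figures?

For Z = 3 the level energies scale as Z², so the effective Rydberg energy is 13.6 × 9 = 122.4 eV.
ΔE = 122.4 × (1/4² − 1/8²) = 122.4 × 0.04688 = 5.738 eV.
λ = hc/ΔE = 1240 / 5.738 = 216.1 nm.

216.1 nm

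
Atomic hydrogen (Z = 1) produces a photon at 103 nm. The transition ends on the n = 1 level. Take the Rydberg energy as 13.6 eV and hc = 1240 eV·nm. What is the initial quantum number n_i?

The photon energy is ΔE = hc/λ = 1240 / 103 = 12.04 eV.
With Z = 1, ΔE = 13.60 × (1/n_f² − 1/n_i²), so 1/n_f² − 1/n_i² = 0.8852.
With n_f = 1: 1/n_i² = 1/1 − 0.8852 = 0.1148, so n_i ≈ 2.95.

n_i = 3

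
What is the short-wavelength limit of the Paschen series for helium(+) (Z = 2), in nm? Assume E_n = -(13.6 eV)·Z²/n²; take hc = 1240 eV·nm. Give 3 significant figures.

The Paschen series has lower level n_f = 3; the series limit corresponds to n_i → ∞.
ΔE_max = 13.6 × 4 / 3² = 6.044 eV.
λ_min = 1240 / 6.044 = 205 nm.

205 nm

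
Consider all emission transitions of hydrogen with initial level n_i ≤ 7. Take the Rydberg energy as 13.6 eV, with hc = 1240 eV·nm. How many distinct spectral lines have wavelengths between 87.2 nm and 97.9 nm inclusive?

Enumerate all n_i → n_f pairs with 1 ≤ n_f < n_i ≤ 7 and compute λ = 1240 / [13.6·1·(1/n_f² − 1/n_i²)].
Lines falling in [87.2, 97.9] nm: 7→1 (93.08 nm), 6→1 (93.78 nm), 5→1 (94.98 nm), 4→1 (97.25 nm).

4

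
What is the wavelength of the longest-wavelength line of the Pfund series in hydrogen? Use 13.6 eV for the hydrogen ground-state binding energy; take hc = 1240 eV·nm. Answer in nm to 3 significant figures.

The Pfund series terminates on n_f = 5; the first line has n_i = 5+1 = 6.
ΔE = 13.60 × (1/5² − 1/6²) = 0.1662 eV.
λ = 1240 / 0.1662 = 7460 nm.

7460 nm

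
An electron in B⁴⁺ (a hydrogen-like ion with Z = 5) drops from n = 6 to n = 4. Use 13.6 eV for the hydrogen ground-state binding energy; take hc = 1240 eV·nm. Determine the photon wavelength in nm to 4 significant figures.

105.0 nm

For Z = 5 the level energies scale as Z², so the effective Rydberg energy is 13.6 × 25 = 340.0 eV.
ΔE = 340.0 × (1/4² − 1/6²) = 340.0 × 0.03472 = 11.81 eV.
λ = hc/ΔE = 1240 / 11.81 = 105.0 nm.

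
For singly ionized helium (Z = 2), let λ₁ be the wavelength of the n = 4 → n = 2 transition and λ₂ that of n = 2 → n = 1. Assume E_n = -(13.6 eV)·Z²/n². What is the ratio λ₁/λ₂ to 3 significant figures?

4.00

λ ∝ 1/ΔE ∝ 1/(1/n_f² − 1/n_i²), and the Z² and hc factors cancel in the ratio.
λ₁/λ₂ = (1/1² − 1/2²)/(1/2² − 1/4²) = 0.7500/0.1875 = 4.00.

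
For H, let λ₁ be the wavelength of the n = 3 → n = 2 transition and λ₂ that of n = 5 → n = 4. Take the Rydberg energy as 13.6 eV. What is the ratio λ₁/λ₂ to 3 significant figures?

λ ∝ 1/ΔE ∝ 1/(1/n_f² − 1/n_i²), and the Z² and hc factors cancel in the ratio.
λ₁/λ₂ = (1/4² − 1/5²)/(1/2² − 1/3²) = 0.02250/0.1389 = 0.162.

0.162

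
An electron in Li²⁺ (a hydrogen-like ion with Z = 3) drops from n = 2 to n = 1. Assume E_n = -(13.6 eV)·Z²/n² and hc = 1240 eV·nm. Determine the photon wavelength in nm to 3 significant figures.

13.5 nm

For Z = 3 the level energies scale as Z², so the effective Rydberg energy is 13.6 × 9 = 122.4 eV.
ΔE = 122.4 × (1/1² − 1/2²) = 122.4 × 0.7500 = 91.80 eV.
λ = hc/ΔE = 1240 / 91.80 = 13.5 nm.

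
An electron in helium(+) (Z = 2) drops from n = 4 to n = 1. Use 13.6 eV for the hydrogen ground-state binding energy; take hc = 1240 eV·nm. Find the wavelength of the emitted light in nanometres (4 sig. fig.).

24.31 nm

For Z = 2 the level energies scale as Z², so the effective Rydberg energy is 13.6 × 4 = 54.40 eV.
ΔE = 54.40 × (1/1² − 1/4²) = 54.40 × 0.9375 = 51.00 eV.
λ = hc/ΔE = 1240 / 51.00 = 24.31 nm.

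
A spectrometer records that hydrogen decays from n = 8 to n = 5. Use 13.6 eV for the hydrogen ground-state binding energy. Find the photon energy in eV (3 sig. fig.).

0.332 eV

E_8 = −13.60/64 = −0.2125 eV and E_5 = −13.60/25 = −0.5440 eV.
The photon energy is |E_8 − E_5| = 0.332 eV.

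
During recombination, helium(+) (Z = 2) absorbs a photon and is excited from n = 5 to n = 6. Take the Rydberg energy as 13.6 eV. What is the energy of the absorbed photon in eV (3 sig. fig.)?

0.665 eV

The Bohr energies scale as Z², so for Z = 2: E_n = −54.40/n² eV.
E_6 = −54.40/36 = −1.511 eV and E_5 = −54.40/25 = −2.176 eV.
The photon energy is |E_6 − E_5| = 0.665 eV.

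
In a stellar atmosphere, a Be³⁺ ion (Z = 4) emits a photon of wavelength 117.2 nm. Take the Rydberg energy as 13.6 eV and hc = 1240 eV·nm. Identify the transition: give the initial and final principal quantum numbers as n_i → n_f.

n_i = 4, n_f = 3

The photon energy is ΔE = hc/λ = 1240 / 117.2 = 10.58 eV.
With Z = 4, ΔE = 217.6 × (1/n_f² − 1/n_i²), so 1/n_f² − 1/n_i² = 0.04862.
Trying n_f = 3 gives 1/n_i² = 0.06249, i.e. n_i ≈ 4; this pair matches.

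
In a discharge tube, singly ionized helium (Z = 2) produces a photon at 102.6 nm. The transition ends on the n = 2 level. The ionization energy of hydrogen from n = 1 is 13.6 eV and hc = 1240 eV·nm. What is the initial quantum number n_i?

n_i = 6

The photon energy is ΔE = hc/λ = 1240 / 102.6 = 12.09 eV.
With Z = 2, ΔE = 54.40 × (1/n_f² − 1/n_i²), so 1/n_f² − 1/n_i² = 0.2222.
With n_f = 2: 1/n_i² = 1/4 − 0.2222 = 0.02784, so n_i ≈ 5.99.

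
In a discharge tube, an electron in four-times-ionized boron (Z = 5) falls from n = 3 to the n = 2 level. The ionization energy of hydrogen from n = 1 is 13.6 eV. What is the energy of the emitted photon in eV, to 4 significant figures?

The Bohr energies scale as Z², so for Z = 5: E_n = −340.0/n² eV.
E_3 = −340.0/9 = −37.78 eV and E_2 = −340.0/4 = −85.00 eV.
The photon energy is |E_3 − E_2| = 47.22 eV.

47.22 eV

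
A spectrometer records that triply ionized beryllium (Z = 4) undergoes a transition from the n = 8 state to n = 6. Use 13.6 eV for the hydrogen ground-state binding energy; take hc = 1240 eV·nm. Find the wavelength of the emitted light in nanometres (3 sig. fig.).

For Z = 4 the level energies scale as Z², so the effective Rydberg energy is 13.6 × 16 = 217.6 eV.
ΔE = 217.6 × (1/6² − 1/8²) = 217.6 × 0.01215 = 2.644 eV.
λ = hc/ΔE = 1240 / 2.644 = 469 nm.

469 nm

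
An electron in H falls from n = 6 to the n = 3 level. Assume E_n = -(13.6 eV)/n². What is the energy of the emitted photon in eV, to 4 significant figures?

E_6 = −13.60/36 = −0.3778 eV and E_3 = −13.60/9 = −1.511 eV.
The photon energy is |E_6 − E_3| = 1.133 eV.

1.133 eV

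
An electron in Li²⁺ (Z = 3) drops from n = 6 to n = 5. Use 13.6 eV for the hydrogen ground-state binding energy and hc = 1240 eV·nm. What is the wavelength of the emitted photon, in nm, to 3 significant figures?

For Z = 3 the level energies scale as Z², so the effective Rydberg energy is 13.6 × 9 = 122.4 eV.
ΔE = 122.4 × (1/5² − 1/6²) = 122.4 × 0.01222 = 1.496 eV.
λ = hc/ΔE = 1240 / 1.496 = 829 nm.

829 nm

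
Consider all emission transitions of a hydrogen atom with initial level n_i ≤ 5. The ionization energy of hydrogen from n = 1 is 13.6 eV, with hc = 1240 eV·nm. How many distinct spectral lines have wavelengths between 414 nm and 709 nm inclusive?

Enumerate all n_i → n_f pairs with 1 ≤ n_f < n_i ≤ 5 and compute λ = 1240 / [13.6·1·(1/n_f² − 1/n_i²)].
Lines falling in [414, 709] nm: 5→2 (434.2 nm), 4→2 (486.3 nm), 3→2 (656.5 nm).

3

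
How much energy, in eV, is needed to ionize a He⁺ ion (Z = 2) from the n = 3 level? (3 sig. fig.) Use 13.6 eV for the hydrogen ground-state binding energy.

E_n = −13.6 Z²/n² = −54.40/n² eV for Z = 2.
E_3 = −54.40/9 = −6.04 eV, so ionization (to E = 0) requires 6.04 eV.

6.04 eV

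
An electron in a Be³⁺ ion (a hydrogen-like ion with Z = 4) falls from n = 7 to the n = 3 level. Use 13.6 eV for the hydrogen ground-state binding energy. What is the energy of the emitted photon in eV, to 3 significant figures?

19.7 eV

The Bohr energies scale as Z², so for Z = 4: E_n = −217.6/n² eV.
E_7 = −217.6/49 = −4.441 eV and E_3 = −217.6/9 = −24.18 eV.
The photon energy is |E_7 − E_3| = 19.7 eV.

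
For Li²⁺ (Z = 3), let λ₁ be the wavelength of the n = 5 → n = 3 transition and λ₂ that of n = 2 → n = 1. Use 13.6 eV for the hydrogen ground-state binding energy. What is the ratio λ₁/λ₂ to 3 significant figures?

10.5

λ ∝ 1/ΔE ∝ 1/(1/n_f² − 1/n_i²), and the Z² and hc factors cancel in the ratio.
λ₁/λ₂ = (1/1² − 1/2²)/(1/3² − 1/5²) = 0.7500/0.07111 = 10.5.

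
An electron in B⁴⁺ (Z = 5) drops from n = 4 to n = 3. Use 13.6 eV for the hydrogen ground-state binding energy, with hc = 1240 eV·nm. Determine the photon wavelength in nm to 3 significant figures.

For Z = 5 the level energies scale as Z², so the effective Rydberg energy is 13.6 × 25 = 340.0 eV.
ΔE = 340.0 × (1/3² − 1/4²) = 340.0 × 0.04861 = 16.53 eV.
λ = hc/ΔE = 1240 / 16.53 = 75.0 nm.

75.0 nm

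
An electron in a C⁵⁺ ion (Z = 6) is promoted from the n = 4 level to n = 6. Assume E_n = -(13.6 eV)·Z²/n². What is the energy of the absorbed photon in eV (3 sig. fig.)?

The Bohr energies scale as Z², so for Z = 6: E_n = −489.6/n² eV.
E_6 = −489.6/36 = −13.60 eV and E_4 = −489.6/16 = −30.60 eV.
The photon energy is |E_6 − E_4| = 17.0 eV.

17.0 eV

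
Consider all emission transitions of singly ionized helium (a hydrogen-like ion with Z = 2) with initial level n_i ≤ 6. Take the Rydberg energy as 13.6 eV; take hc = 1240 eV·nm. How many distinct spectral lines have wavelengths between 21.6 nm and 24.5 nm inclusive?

Enumerate all n_i → n_f pairs with 1 ≤ n_f < n_i ≤ 6 and compute λ = 1240 / [13.6·4·(1/n_f² − 1/n_i²)].
Lines falling in [21.6, 24.5] nm: 6→1 (23.45 nm), 5→1 (23.74 nm), 4→1 (24.31 nm).

3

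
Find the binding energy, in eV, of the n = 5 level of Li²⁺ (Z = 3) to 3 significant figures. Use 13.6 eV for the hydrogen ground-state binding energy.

4.90 eV

E_n = −13.6 Z²/n² = −122.4/n² eV for Z = 3.
E_5 = −122.4/25 = −4.90 eV, so ionization (to E = 0) requires 4.90 eV.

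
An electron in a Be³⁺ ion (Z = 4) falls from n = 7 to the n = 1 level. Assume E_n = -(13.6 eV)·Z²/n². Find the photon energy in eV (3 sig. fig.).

213 eV

The Bohr energies scale as Z², so for Z = 4: E_n = −217.6/n² eV.
E_7 = −217.6/49 = −4.441 eV and E_1 = −217.6/1 = −217.6 eV.
The photon energy is |E_7 − E_1| = 213 eV.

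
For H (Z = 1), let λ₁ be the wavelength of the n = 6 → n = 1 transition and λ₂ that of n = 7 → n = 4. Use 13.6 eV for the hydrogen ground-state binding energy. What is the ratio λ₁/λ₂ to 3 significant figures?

0.0433

λ ∝ 1/ΔE ∝ 1/(1/n_f² − 1/n_i²), and the Z² and hc factors cancel in the ratio.
λ₁/λ₂ = (1/4² − 1/7²)/(1/1² − 1/6²) = 0.04209/0.9722 = 0.0433.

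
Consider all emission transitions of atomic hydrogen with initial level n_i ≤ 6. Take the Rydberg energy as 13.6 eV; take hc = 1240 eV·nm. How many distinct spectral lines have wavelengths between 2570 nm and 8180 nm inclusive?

3

Enumerate all n_i → n_f pairs with 1 ≤ n_f < n_i ≤ 6 and compute λ = 1240 / [13.6·1·(1/n_f² − 1/n_i²)].
Lines falling in [2570, 8180] nm: 6→4 (2626 nm), 5→4 (4052 nm), 6→5 (7460 nm).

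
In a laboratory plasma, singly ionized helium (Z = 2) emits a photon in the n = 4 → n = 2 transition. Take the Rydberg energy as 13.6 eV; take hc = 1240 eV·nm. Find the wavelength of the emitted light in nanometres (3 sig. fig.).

122 nm

For Z = 2 the level energies scale as Z², so the effective Rydberg energy is 13.6 × 4 = 54.40 eV.
ΔE = 54.40 × (1/2² − 1/4²) = 54.40 × 0.1875 = 10.20 eV.
λ = hc/ΔE = 1240 / 10.20 = 122 nm.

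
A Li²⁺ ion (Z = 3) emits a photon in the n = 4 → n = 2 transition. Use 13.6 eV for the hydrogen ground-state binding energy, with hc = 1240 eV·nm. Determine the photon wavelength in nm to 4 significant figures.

54.03 nm

For Z = 3 the level energies scale as Z², so the effective Rydberg energy is 13.6 × 9 = 122.4 eV.
ΔE = 122.4 × (1/2² − 1/4²) = 122.4 × 0.1875 = 22.95 eV.
λ = hc/ΔE = 1240 / 22.95 = 54.03 nm.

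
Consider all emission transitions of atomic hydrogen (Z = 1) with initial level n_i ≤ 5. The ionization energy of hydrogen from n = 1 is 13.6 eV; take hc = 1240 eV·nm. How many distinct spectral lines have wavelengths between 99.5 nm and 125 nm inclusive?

2

Enumerate all n_i → n_f pairs with 1 ≤ n_f < n_i ≤ 5 and compute λ = 1240 / [13.6·1·(1/n_f² − 1/n_i²)].
Lines falling in [99.5, 125] nm: 3→1 (102.6 nm), 2→1 (121.6 nm).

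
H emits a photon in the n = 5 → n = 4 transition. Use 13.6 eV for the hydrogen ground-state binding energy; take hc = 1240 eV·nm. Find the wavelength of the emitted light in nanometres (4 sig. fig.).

ΔE = 13.60 × (1/4² − 1/5²) = 13.60 × 0.02250 = 0.3060 eV.
λ = hc/ΔE = 1240 / 0.3060 = 4052 nm.

4052 nm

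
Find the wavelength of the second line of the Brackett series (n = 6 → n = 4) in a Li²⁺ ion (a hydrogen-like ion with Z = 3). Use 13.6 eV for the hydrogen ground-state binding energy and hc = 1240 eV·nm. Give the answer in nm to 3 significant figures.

292 nm

The Brackett series terminates on n_f = 4; the second line has n_i = 4+2 = 6.
ΔE = 122.4 × (1/4² − 1/6²) = 4.250 eV.
λ = 1240 / 4.250 = 292 nm.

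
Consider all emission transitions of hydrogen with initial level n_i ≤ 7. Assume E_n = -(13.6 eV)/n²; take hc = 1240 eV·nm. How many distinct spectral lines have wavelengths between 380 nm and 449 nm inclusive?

3

Enumerate all n_i → n_f pairs with 1 ≤ n_f < n_i ≤ 7 and compute λ = 1240 / [13.6·1·(1/n_f² − 1/n_i²)].
Lines falling in [380, 449] nm: 7→2 (397.1 nm), 6→2 (410.3 nm), 5→2 (434.2 nm).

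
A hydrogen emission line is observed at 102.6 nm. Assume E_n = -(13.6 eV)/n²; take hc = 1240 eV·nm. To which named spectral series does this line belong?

ΔE = 1240/102.6 = 12.09 eV.
This matches 13.6 × (1/1² − 1/3²), so n_f = 1: the Lyman series.

Lyman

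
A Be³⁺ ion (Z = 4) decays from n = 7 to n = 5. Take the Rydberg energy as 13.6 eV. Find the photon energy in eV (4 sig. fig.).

4.263 eV

The Bohr energies scale as Z², so for Z = 4: E_n = −217.6/n² eV.
E_7 = −217.6/49 = −4.441 eV and E_5 = −217.6/25 = −8.704 eV.
The photon energy is |E_7 − E_5| = 4.263 eV.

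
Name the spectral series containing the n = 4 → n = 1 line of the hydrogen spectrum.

The series is set by the lower level: n_f = 1 is the Lyman series.

Lyman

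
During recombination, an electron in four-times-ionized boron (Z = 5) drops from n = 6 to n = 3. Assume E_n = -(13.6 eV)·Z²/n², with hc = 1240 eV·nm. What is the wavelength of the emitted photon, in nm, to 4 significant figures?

43.76 nm

For Z = 5 the level energies scale as Z², so the effective Rydberg energy is 13.6 × 25 = 340.0 eV.
ΔE = 340.0 × (1/3² − 1/6²) = 340.0 × 0.08333 = 28.33 eV.
λ = hc/ΔE = 1240 / 28.33 = 43.76 nm.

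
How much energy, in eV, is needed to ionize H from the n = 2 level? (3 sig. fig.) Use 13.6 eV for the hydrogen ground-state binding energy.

E_2 = −13.60/4 = −3.40 eV, so ionization (to E = 0) requires 3.40 eV.

3.40 eV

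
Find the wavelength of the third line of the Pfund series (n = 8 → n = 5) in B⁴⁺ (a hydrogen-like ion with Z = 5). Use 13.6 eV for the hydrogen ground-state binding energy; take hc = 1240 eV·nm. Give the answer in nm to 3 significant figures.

The Pfund series terminates on n_f = 5; the third line has n_i = 5+3 = 8.
ΔE = 340.0 × (1/5² − 1/8²) = 8.288 eV.
λ = 1240 / 8.288 = 150 nm.

150 nm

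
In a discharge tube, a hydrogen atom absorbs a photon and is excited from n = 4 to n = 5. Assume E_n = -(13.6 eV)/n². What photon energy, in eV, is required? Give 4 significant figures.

0.3060 eV

E_5 = −13.60/25 = −0.5440 eV and E_4 = −13.60/16 = −0.8500 eV.
The photon energy is |E_5 − E_4| = 0.3060 eV.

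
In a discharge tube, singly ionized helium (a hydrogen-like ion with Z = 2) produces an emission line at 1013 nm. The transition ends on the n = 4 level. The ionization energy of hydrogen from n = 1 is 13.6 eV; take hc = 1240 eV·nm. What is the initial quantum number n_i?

n_i = 5

The photon energy is ΔE = hc/λ = 1240 / 1013 = 1.224 eV.
With Z = 2, ΔE = 54.40 × (1/n_f² − 1/n_i²), so 1/n_f² − 1/n_i² = 0.02250.
With n_f = 4: 1/n_i² = 1/16 − 0.02250 = 0.04000, so n_i ≈ 5.00.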